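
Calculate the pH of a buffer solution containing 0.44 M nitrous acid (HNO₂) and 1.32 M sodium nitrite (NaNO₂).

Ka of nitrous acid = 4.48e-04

pKa = -log(4.48e-04) = 3.35. pH = pKa + log([A⁻]/[HA]) = 3.35 + log(1.32/0.44)

pH = 3.83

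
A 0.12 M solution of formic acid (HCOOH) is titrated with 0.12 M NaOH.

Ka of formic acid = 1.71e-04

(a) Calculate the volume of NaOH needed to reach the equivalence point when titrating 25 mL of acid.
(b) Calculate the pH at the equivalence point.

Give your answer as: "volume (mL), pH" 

moles acid = 0.12 × 25/1000 = 0.003 mol; V_base = moles/0.12 × 1000 = 25.0 mL. At equivalence only the conjugate base is present: [A⁻] = 0.003/0.050 = 6.0000e-02 M. Kb = Kw/Ka = 5.85e-11; [OH⁻] = √(Kb × [A⁻]) = 1.8732e-06; pOH = 5.73; pH = 14 - pOH = 8.27.

V = 25.0 mL, pH = 8.27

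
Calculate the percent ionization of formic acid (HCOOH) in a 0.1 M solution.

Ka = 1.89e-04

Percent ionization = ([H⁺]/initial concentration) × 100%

Using Ka equilibrium: x² + Ka×x - Ka×C = 0. Solving: [H⁺] = 4.2539e-03. Percent = (4.2539e-03/0.1) × 100

Percent ionization = 4.25%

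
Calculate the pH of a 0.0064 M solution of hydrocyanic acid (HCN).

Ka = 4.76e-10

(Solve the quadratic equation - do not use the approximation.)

x² + Ka×x - Ka×C = 0. Using quadratic formula: [H⁺] = 1.7452e-06

pH = 5.76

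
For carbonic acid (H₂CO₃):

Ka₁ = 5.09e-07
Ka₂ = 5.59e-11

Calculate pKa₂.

pKa₂ = -log(Ka₂) = -log(5.59e-11) = 10.25.

pK_{a2} = 10.25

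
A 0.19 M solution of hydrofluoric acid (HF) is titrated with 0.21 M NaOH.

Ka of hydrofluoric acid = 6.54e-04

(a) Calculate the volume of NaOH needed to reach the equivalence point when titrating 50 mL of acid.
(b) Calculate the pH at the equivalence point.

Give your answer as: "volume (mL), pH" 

moles acid = 0.19 × 50/1000 = 0.0095 mol; V_base = moles/0.21 × 1000 = 45.2 mL. At equivalence only the conjugate base is present: [A⁻] = 0.0095/0.095 = 9.9750e-02 M. Kb = Kw/Ka = 1.53e-11; [OH⁻] = √(Kb × [A⁻]) = 1.2350e-06; pOH = 5.91; pH = 14 - pOH = 8.09.

V = 45.2 mL, pH = 8.09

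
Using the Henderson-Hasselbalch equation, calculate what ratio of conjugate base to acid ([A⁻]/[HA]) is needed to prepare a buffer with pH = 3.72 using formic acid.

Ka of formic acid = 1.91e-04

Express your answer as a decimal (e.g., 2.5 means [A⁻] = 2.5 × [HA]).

pKa = -log(1.91e-04) = 3.7190. pH = pKa + log([A⁻]/[HA]), so log([A⁻]/[HA]) = pH − pKa = 3.72 − 3.7190 = 0.0010. [A⁻]/[HA] = 10^(0.0010) = 1.00

[A⁻]/[HA] = 1.00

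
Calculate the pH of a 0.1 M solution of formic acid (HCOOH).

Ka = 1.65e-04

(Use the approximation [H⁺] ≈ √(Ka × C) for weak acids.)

[H⁺] = √(Ka × C) = √(1.65e-04 × 0.1) = 4.0620e-03. pH = -log(4.0620e-03)

pH = 2.39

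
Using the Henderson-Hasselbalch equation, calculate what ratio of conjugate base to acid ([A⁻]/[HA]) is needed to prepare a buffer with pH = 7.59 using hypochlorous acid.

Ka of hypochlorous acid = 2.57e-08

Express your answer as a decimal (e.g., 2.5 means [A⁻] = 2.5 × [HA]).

pKa = -log(2.57e-08) = 7.5901. pH = pKa + log([A⁻]/[HA]), so log([A⁻]/[HA]) = pH − pKa = 7.59 − 7.5901 = -0.0001. [A⁻]/[HA] = 10^(-0.0001) = 1.00

[A⁻]/[HA] = 1.00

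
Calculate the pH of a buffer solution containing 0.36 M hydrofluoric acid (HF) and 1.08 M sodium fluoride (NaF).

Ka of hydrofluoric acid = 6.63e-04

pKa = -log(6.63e-04) = 3.18. pH = pKa + log([A⁻]/[HA]) = 3.18 + log(1.08/0.36)

pH = 3.66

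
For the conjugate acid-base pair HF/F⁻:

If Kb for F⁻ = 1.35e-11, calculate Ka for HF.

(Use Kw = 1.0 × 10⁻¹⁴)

For a conjugate pair Ka × Kb = Kw, so Ka = Kw/Kb = 1.0 × 10⁻¹⁴ / 1.35e-11 = 7.41e-04.

K_a = 7.41e-04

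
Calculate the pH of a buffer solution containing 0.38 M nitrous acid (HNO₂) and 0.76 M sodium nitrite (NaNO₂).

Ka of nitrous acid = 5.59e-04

pKa = -log(5.59e-04) = 3.25. pH = pKa + log([A⁻]/[HA]) = 3.25 + log(0.76/0.38)

pH = 3.55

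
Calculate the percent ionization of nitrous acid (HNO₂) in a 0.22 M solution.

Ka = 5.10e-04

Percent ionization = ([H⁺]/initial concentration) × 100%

Using Ka equilibrium: x² + Ka×x - Ka×C = 0. Solving: [H⁺] = 1.0341e-02. Percent = (1.0341e-02/0.22) × 100

Percent ionization = 4.7%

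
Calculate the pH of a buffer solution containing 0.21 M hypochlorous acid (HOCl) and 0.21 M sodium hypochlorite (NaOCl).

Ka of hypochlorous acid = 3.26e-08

pKa = -log(3.26e-08) = 7.49. pH = pKa + log([A⁻]/[HA]) = 7.49 + log(0.21/0.21)

pH = 7.49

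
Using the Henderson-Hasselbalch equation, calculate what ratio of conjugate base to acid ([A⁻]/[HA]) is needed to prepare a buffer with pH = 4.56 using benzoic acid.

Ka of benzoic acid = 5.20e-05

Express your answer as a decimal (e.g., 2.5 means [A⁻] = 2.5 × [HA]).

pKa = -log(5.20e-05) = 4.2840. pH = pKa + log([A⁻]/[HA]), so log([A⁻]/[HA]) = pH − pKa = 4.56 − 4.2840 = 0.2760. [A⁻]/[HA] = 10^(0.2760) = 1.89

[A⁻]/[HA] = 1.89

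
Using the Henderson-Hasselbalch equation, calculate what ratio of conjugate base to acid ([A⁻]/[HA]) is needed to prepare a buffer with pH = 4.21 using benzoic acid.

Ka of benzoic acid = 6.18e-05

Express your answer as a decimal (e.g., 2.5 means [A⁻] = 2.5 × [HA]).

pKa = -log(6.18e-05) = 4.2090. pH = pKa + log([A⁻]/[HA]), so log([A⁻]/[HA]) = pH − pKa = 4.21 − 4.2090 = 0.0010. [A⁻]/[HA] = 10^(0.0010) = 1.00

[A⁻]/[HA] = 1.00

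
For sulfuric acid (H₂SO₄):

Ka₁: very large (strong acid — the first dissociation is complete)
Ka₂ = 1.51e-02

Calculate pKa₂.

pKa₂ = -log(Ka₂) = -log(1.51e-02) = 1.82.

pK_{a2} = 1.82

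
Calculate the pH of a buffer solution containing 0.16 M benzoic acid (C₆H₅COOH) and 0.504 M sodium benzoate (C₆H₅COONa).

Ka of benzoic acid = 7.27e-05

pKa = -log(7.27e-05) = 4.14. pH = pKa + log([A⁻]/[HA]) = 4.14 + log(0.504/0.16)

pH = 4.64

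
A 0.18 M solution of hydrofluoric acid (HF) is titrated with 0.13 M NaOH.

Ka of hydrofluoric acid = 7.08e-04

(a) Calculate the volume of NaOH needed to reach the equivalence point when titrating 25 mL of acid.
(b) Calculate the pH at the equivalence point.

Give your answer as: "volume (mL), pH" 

moles acid = 0.18 × 25/1000 = 0.0045 mol; V_base = moles/0.13 × 1000 = 34.6 mL. At equivalence only the conjugate base is present: [A⁻] = 0.0045/0.060 = 7.5484e-02 M. Kb = Kw/Ka = 1.41e-11; [OH⁻] = √(Kb × [A⁻]) = 1.0325e-06; pOH = 5.99; pH = 14 - pOH = 8.01.

V = 34.6 mL, pH = 8.01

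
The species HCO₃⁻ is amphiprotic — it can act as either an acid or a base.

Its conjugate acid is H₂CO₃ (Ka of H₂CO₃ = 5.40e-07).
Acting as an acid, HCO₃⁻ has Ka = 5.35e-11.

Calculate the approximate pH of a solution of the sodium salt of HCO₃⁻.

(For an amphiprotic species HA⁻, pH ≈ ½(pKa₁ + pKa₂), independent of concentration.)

pKa₁ = -log(5.40e-07) = 6.27; pKa₂ = -log(5.35e-11) = 10.27. For an amphiprotic species, pH ≈ ½(pKa₁ + pKa₂) = ½(6.27 + 10.27) = 8.27.

pH = 8.27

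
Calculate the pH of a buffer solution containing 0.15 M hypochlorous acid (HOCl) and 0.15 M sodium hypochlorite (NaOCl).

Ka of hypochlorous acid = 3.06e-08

pKa = -log(3.06e-08) = 7.51. pH = pKa + log([A⁻]/[HA]) = 7.51 + log(0.15/0.15)

pH = 7.51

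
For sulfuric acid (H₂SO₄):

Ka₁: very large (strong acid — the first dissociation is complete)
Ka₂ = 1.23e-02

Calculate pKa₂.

pKa₂ = -log(Ka₂) = -log(1.23e-02) = 1.91.

pK_{a2} = 1.91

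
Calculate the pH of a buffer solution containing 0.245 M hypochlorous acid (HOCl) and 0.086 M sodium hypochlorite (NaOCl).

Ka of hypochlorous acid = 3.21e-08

pKa = -log(3.21e-08) = 7.49. pH = pKa + log([A⁻]/[HA]) = 7.49 + log(0.086/0.245)

pH = 7.04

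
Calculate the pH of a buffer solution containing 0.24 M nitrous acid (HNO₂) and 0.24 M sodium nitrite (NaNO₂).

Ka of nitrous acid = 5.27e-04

pKa = -log(5.27e-04) = 3.28. pH = pKa + log([A⁻]/[HA]) = 3.28 + log(0.24/0.24)

pH = 3.28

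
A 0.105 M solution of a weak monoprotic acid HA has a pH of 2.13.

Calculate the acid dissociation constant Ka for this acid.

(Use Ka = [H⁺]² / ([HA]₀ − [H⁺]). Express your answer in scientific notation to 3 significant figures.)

[H⁺] = 10^(−pH) = 10^(−2.13) = 7.413e-03 M. For HA ⇌ H⁺ + A⁻, Ka = [H⁺][A⁻]/[HA] = [H⁺]² / ([HA]₀ − [H⁺]) = (7.413e-03)² / (0.105 − 7.413e-03) = 5.63e-04.

K_a = 5.63e-04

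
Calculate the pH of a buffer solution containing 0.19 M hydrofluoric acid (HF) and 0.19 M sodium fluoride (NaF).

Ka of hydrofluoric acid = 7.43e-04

pKa = -log(7.43e-04) = 3.13. pH = pKa + log([A⁻]/[HA]) = 3.13 + log(0.19/0.19)

pH = 3.13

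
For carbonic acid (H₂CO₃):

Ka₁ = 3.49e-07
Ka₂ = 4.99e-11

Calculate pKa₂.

pKa₂ = -log(Ka₂) = -log(4.99e-11) = 10.30.

pK_{a2} = 10.30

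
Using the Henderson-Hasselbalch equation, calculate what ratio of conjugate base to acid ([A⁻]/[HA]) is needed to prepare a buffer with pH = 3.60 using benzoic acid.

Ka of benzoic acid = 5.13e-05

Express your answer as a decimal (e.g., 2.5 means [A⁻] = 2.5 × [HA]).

pKa = -log(5.13e-05) = 4.2899. pH = pKa + log([A⁻]/[HA]), so log([A⁻]/[HA]) = pH − pKa = 3.60 − 4.2899 = -0.6899. [A⁻]/[HA] = 10^(-0.6899) = 0.204

[A⁻]/[HA] = 0.204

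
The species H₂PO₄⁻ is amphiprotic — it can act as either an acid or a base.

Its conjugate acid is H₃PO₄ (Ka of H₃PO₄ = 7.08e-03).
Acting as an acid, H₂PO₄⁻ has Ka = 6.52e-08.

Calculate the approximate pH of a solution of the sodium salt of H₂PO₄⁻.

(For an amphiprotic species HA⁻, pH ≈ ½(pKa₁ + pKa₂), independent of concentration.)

pKa₁ = -log(7.08e-03) = 2.15; pKa₂ = -log(6.52e-08) = 7.19. For an amphiprotic species, pH ≈ ½(pKa₁ + pKa₂) = ½(2.15 + 7.19) = 4.67.

pH = 4.67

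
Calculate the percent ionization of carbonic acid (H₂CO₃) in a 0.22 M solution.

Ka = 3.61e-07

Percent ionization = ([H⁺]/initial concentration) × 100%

Using Ka equilibrium: x² + Ka×x - Ka×C = 0. Solving: [H⁺] = 2.8164e-04. Percent = (2.8164e-04/0.22) × 100

Percent ionization = 0.128%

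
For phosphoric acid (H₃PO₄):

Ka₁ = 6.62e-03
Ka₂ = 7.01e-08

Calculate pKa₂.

pKa₂ = -log(Ka₂) = -log(7.01e-08) = 7.15.

pK_{a2} = 7.15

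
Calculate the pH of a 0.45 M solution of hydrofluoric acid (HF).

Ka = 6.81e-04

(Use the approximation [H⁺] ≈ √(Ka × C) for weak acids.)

[H⁺] = √(Ka × C) = √(6.81e-04 × 0.45) = 1.7506e-02. pH = -log(1.7506e-02)

pH = 1.76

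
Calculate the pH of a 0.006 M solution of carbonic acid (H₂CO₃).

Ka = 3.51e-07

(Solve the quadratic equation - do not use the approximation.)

x² + Ka×x - Ka×C = 0. Using quadratic formula: [H⁺] = 4.5716e-05

pH = 4.34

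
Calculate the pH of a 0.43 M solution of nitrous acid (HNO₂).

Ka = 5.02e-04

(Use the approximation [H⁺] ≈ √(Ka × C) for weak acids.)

[H⁺] = √(Ka × C) = √(5.02e-04 × 0.43) = 1.4692e-02. pH = -log(1.4692e-02)

pH = 1.83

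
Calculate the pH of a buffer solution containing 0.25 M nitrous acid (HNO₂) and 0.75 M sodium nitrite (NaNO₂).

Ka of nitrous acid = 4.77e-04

pKa = -log(4.77e-04) = 3.32. pH = pKa + log([A⁻]/[HA]) = 3.32 + log(0.75/0.25)

pH = 3.80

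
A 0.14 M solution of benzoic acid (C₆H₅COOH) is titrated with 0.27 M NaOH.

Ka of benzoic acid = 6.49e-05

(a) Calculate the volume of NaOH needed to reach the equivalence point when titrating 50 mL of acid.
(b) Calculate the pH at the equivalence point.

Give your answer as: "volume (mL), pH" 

moles acid = 0.14 × 50/1000 = 0.007 mol; V_base = moles/0.27 × 1000 = 25.9 mL. At equivalence only the conjugate base is present: [A⁻] = 0.007/0.076 = 9.2195e-02 M. Kb = Kw/Ka = 1.54e-10; [OH⁻] = √(Kb × [A⁻]) = 3.7690e-06; pOH = 5.42; pH = 14 - pOH = 8.58.

V = 25.9 mL, pH = 8.58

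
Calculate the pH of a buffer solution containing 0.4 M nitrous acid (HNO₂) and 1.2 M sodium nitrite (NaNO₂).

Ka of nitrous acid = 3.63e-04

pKa = -log(3.63e-04) = 3.44. pH = pKa + log([A⁻]/[HA]) = 3.44 + log(1.2/0.4)

pH = 3.92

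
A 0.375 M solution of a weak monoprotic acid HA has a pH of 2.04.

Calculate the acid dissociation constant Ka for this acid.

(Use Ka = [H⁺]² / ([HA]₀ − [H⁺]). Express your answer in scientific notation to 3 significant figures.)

[H⁺] = 10^(−pH) = 10^(−2.04) = 9.120e-03 M. For HA ⇌ H⁺ + A⁻, Ka = [H⁺][A⁻]/[HA] = [H⁺]² / ([HA]₀ − [H⁺]) = (9.120e-03)² / (0.375 − 9.120e-03) = 2.27e-04.

K_a = 2.27e-04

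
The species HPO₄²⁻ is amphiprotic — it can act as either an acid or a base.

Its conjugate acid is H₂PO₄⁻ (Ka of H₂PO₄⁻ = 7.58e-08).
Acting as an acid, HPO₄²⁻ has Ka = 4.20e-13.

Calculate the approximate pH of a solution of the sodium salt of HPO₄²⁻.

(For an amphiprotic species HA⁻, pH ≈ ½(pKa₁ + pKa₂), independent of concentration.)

pKa₁ = -log(7.58e-08) = 7.12; pKa₂ = -log(4.20e-13) = 12.38. For an amphiprotic species, pH ≈ ½(pKa₁ + pKa₂) = ½(7.12 + 12.38) = 9.75.

pH = 9.75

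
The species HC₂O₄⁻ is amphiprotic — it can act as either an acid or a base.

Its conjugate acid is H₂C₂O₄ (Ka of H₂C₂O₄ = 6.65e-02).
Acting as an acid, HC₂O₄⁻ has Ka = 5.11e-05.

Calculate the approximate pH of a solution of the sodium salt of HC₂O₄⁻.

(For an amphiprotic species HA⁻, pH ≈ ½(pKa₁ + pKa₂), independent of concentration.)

pKa₁ = -log(6.65e-02) = 1.18; pKa₂ = -log(5.11e-05) = 4.29. For an amphiprotic species, pH ≈ ½(pKa₁ + pKa₂) = ½(1.18 + 4.29) = 2.73.

pH = 2.73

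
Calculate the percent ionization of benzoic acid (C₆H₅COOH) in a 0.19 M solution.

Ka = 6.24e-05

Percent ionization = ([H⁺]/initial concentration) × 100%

Using Ka equilibrium: x² + Ka×x - Ka×C = 0. Solving: [H⁺] = 3.4122e-03. Percent = (3.4122e-03/0.19) × 100

Percent ionization = 1.8%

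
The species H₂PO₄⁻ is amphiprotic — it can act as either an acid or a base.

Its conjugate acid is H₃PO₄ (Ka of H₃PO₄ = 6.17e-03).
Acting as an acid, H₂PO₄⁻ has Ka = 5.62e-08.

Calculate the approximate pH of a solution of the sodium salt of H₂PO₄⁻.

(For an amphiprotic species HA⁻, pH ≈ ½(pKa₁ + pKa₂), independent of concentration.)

pKa₁ = -log(6.17e-03) = 2.21; pKa₂ = -log(5.62e-08) = 7.25. For an amphiprotic species, pH ≈ ½(pKa₁ + pKa₂) = ½(2.21 + 7.25) = 4.73.

pH = 4.73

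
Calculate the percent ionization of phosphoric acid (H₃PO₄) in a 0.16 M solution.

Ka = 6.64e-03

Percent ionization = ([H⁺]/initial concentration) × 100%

Using Ka equilibrium: x² + Ka×x - Ka×C = 0. Solving: [H⁺] = 2.9443e-02. Percent = (2.9443e-02/0.16) × 100

Percent ionization = 18.4%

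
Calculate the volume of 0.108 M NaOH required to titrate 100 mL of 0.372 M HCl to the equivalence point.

At equivalence: moles acid = moles base. moles HCl = 0.372 × 100/1000 = 0.0372 mol. V_base = moles / 0.108 × 1000 = 344.4 mL.

V_{base} = 344.4 mL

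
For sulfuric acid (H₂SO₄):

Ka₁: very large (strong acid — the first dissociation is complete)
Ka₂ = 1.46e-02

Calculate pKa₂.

pKa₂ = -log(Ka₂) = -log(1.46e-02) = 1.84.

pK_{a2} = 1.84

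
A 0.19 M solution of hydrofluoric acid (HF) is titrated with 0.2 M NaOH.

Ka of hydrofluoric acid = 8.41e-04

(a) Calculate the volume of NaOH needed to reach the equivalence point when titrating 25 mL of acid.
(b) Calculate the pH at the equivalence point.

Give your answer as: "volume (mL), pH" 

moles acid = 0.19 × 25/1000 = 0.00475 mol; V_base = moles/0.2 × 1000 = 23.7 mL. At equivalence only the conjugate base is present: [A⁻] = 0.00475/0.049 = 9.7436e-02 M. Kb = Kw/Ka = 1.19e-11; [OH⁻] = √(Kb × [A⁻]) = 1.0764e-06; pOH = 5.97; pH = 14 - pOH = 8.03.

V = 23.7 mL, pH = 8.03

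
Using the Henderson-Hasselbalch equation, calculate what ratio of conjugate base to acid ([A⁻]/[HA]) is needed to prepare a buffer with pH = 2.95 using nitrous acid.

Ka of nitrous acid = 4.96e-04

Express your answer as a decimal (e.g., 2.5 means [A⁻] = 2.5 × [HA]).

pKa = -log(4.96e-04) = 3.3045. pH = pKa + log([A⁻]/[HA]), so log([A⁻]/[HA]) = pH − pKa = 2.95 − 3.3045 = -0.3545. [A⁻]/[HA] = 10^(-0.3545) = 0.442

[A⁻]/[HA] = 0.442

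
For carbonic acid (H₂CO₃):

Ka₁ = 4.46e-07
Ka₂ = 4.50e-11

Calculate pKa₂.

pKa₂ = -log(Ka₂) = -log(4.50e-11) = 10.35.

pK_{a2} = 10.35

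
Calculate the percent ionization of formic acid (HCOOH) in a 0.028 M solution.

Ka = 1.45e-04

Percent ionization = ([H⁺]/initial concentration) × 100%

Using Ka equilibrium: x² + Ka×x - Ka×C = 0. Solving: [H⁺] = 1.9437e-03. Percent = (1.9437e-03/0.028) × 100

Percent ionization = 6.94%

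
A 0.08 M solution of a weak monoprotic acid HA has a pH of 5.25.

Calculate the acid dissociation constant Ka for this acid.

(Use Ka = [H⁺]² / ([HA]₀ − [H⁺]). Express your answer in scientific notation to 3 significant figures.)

[H⁺] = 10^(−pH) = 10^(−5.25) = 5.623e-06 M. For HA ⇌ H⁺ + A⁻, Ka = [H⁺][A⁻]/[HA] = [H⁺]² / ([HA]₀ − [H⁺]) = (5.623e-06)² / (0.08 − 5.623e-06) = 3.95e-10.

K_a = 3.95e-10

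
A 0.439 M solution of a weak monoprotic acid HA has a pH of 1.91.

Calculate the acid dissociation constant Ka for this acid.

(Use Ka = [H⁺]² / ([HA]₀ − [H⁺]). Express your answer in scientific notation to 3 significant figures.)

[H⁺] = 10^(−pH) = 10^(−1.91) = 1.230e-02 M. For HA ⇌ H⁺ + A⁻, Ka = [H⁺][A⁻]/[HA] = [H⁺]² / ([HA]₀ − [H⁺]) = (1.230e-02)² / (0.439 − 1.230e-02) = 3.55e-04.

K_a = 3.55e-04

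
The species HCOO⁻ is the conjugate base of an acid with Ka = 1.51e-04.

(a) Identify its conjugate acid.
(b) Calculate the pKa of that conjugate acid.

(a) The conjugate acid is formed by adding one H⁺ to HCOO⁻, giving HCOOH. (b) pKa = -log(Ka) = -log(1.51e-04) = 3.82.

Conjugate acid: HCOOH; pK_a = 3.82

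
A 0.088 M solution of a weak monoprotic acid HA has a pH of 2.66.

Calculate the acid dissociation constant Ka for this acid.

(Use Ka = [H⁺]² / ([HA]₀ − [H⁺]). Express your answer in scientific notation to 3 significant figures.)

[H⁺] = 10^(−pH) = 10^(−2.66) = 2.188e-03 M. For HA ⇌ H⁺ + A⁻, Ka = [H⁺][A⁻]/[HA] = [H⁺]² / ([HA]₀ − [H⁺]) = (2.188e-03)² / (0.088 − 2.188e-03) = 5.58e-05.

K_a = 5.58e-05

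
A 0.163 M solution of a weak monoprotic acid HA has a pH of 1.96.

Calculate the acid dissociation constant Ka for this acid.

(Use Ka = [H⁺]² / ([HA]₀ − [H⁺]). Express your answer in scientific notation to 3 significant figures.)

[H⁺] = 10^(−pH) = 10^(−1.96) = 1.096e-02 M. For HA ⇌ H⁺ + A⁻, Ka = [H⁺][A⁻]/[HA] = [H⁺]² / ([HA]₀ − [H⁺]) = (1.096e-02)² / (0.163 − 1.096e-02) = 7.91e-04.

K_a = 7.91e-04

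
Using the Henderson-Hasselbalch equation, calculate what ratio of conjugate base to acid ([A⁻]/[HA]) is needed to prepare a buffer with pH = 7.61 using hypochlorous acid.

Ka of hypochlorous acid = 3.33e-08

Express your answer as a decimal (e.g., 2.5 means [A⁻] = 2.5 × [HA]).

pKa = -log(3.33e-08) = 7.4776. pH = pKa + log([A⁻]/[HA]), so log([A⁻]/[HA]) = pH − pKa = 7.61 − 7.4776 = 0.1324. [A⁻]/[HA] = 10^(0.1324) = 1.36

[A⁻]/[HA] = 1.36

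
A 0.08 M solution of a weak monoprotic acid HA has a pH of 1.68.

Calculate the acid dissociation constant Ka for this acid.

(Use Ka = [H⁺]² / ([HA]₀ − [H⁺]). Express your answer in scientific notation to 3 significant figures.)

[H⁺] = 10^(−pH) = 10^(−1.68) = 2.089e-02 M. For HA ⇌ H⁺ + A⁻, Ka = [H⁺][A⁻]/[HA] = [H⁺]² / ([HA]₀ − [H⁺]) = (2.089e-02)² / (0.08 − 2.089e-02) = 7.39e-03.

K_a = 7.39e-03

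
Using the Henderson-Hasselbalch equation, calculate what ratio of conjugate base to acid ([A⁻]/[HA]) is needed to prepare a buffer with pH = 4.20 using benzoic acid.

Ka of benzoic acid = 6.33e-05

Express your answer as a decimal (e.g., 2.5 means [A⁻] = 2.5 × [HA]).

pKa = -log(6.33e-05) = 4.1986. pH = pKa + log([A⁻]/[HA]), so log([A⁻]/[HA]) = pH − pKa = 4.20 − 4.1986 = 0.0014. [A⁻]/[HA] = 10^(0.0014) = 1.00

[A⁻]/[HA] = 1.00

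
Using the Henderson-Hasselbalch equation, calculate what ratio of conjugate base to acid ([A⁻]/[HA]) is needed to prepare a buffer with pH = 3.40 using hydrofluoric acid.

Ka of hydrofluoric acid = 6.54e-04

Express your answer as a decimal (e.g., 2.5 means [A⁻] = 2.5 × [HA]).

pKa = -log(6.54e-04) = 3.1844. pH = pKa + log([A⁻]/[HA]), so log([A⁻]/[HA]) = pH − pKa = 3.40 − 3.1844 = 0.2156. [A⁻]/[HA] = 10^(0.2156) = 1.64

[A⁻]/[HA] = 1.64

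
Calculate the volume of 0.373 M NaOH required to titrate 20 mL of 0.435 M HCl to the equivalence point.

At equivalence: moles acid = moles base. moles HCl = 0.435 × 20/1000 = 0.0087 mol. V_base = moles / 0.373 × 1000 = 23.3 mL.

V_{base} = 23.3 mL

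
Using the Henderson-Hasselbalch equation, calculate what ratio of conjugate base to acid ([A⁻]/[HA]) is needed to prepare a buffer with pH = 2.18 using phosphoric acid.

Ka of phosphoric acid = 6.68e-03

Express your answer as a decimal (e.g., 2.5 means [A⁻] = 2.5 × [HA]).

pKa = -log(6.68e-03) = 2.1752. pH = pKa + log([A⁻]/[HA]), so log([A⁻]/[HA]) = pH − pKa = 2.18 − 2.1752 = 0.0048. [A⁻]/[HA] = 10^(0.0048) = 1.01

[A⁻]/[HA] = 1.01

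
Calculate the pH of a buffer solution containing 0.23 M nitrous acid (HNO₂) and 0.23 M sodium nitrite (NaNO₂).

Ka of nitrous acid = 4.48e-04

pKa = -log(4.48e-04) = 3.35. pH = pKa + log([A⁻]/[HA]) = 3.35 + log(0.23/0.23)

pH = 3.35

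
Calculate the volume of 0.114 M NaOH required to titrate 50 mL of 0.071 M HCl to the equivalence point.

At equivalence: moles acid = moles base. moles HCl = 0.071 × 50/1000 = 0.00355 mol. V_base = moles / 0.114 × 1000 = 31.1 mL.

V_{base} = 31.1 mL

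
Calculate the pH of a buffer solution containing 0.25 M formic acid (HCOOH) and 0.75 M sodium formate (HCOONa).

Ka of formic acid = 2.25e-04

pKa = -log(2.25e-04) = 3.65. pH = pKa + log([A⁻]/[HA]) = 3.65 + log(0.75/0.25)

pH = 4.12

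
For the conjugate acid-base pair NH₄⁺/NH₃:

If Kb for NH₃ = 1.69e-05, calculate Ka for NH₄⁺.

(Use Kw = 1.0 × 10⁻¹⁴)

For a conjugate pair Ka × Kb = Kw, so Ka = Kw/Kb = 1.0 × 10⁻¹⁴ / 1.69e-05 = 5.92e-10.

K_a = 5.92e-10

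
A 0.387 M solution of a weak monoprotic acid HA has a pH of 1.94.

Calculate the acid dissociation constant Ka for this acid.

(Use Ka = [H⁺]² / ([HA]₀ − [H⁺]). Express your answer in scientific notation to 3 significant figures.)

[H⁺] = 10^(−pH) = 10^(−1.94) = 1.148e-02 M. For HA ⇌ H⁺ + A⁻, Ka = [H⁺][A⁻]/[HA] = [H⁺]² / ([HA]₀ − [H⁺]) = (1.148e-02)² / (0.387 − 1.148e-02) = 3.51e-04.

K_a = 3.51e-04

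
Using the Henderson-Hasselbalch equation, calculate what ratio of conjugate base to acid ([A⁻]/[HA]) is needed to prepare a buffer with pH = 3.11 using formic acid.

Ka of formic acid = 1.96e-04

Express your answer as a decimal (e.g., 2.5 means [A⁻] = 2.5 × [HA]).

pKa = -log(1.96e-04) = 3.7077. pH = pKa + log([A⁻]/[HA]), so log([A⁻]/[HA]) = pH − pKa = 3.11 − 3.7077 = -0.5977. [A⁻]/[HA] = 10^(-0.5977) = 0.252

[A⁻]/[HA] = 0.252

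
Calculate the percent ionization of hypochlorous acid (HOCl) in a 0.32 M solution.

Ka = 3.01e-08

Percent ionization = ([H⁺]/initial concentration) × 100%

Using Ka equilibrium: x² + Ka×x - Ka×C = 0. Solving: [H⁺] = 9.8128e-05. Percent = (9.8128e-05/0.32) × 100

Percent ionization = 0.0307%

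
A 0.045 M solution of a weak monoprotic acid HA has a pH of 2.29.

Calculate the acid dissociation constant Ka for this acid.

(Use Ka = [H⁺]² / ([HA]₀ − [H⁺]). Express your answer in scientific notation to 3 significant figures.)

[H⁺] = 10^(−pH) = 10^(−2.29) = 5.129e-03 M. For HA ⇌ H⁺ + A⁻, Ka = [H⁺][A⁻]/[HA] = [H⁺]² / ([HA]₀ − [H⁺]) = (5.129e-03)² / (0.045 − 5.129e-03) = 6.60e-04.

K_a = 6.60e-04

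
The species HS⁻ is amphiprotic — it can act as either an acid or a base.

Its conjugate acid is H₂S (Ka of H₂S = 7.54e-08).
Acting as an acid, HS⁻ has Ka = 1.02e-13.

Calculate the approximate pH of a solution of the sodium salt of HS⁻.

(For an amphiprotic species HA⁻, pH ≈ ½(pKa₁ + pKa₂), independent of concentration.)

pKa₁ = -log(7.54e-08) = 7.12; pKa₂ = -log(1.02e-13) = 12.99. For an amphiprotic species, pH ≈ ½(pKa₁ + pKa₂) = ½(7.12 + 12.99) = 10.06.

pH = 10.06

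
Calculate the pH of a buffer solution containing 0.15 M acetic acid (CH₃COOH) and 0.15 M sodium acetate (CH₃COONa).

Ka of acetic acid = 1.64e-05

pKa = -log(1.64e-05) = 4.79. pH = pKa + log([A⁻]/[HA]) = 4.79 + log(0.15/0.15)

pH = 4.79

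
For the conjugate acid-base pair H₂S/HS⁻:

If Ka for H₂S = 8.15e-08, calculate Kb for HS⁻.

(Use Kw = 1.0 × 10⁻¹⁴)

For a conjugate pair Ka × Kb = Kw, so Kb = Kw/Ka = 1.0 × 10⁻¹⁴ / 8.15e-08 = 1.23e-07.

K_b = 1.23e-07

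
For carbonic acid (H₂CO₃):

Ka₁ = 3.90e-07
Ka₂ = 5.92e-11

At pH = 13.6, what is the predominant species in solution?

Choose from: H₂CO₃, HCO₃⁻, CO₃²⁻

pKa₁ = 6.41, pKa₂ = 10.23. For a polyprotic acid the predominant species crosses at each pKa: below pKa_n the protonated form dominates, above it the deprotonated form does. At pH = 13.6, the predominant species is CO₃²⁻.

CO₃²⁻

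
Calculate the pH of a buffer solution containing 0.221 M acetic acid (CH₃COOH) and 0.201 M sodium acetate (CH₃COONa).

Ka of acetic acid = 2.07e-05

pKa = -log(2.07e-05) = 4.68. pH = pKa + log([A⁻]/[HA]) = 4.68 + log(0.201/0.221)

pH = 4.64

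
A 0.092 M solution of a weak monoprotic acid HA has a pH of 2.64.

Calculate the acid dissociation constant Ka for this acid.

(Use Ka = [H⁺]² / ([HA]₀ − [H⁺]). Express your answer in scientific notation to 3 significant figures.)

[H⁺] = 10^(−pH) = 10^(−2.64) = 2.291e-03 M. For HA ⇌ H⁺ + A⁻, Ka = [H⁺][A⁻]/[HA] = [H⁺]² / ([HA]₀ − [H⁺]) = (2.291e-03)² / (0.092 − 2.291e-03) = 5.85e-05.

K_a = 5.85e-05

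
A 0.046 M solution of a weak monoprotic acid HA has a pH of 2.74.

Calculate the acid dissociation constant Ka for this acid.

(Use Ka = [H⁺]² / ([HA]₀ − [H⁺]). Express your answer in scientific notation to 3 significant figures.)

[H⁺] = 10^(−pH) = 10^(−2.74) = 1.820e-03 M. For HA ⇌ H⁺ + A⁻, Ka = [H⁺][A⁻]/[HA] = [H⁺]² / ([HA]₀ − [H⁺]) = (1.820e-03)² / (0.046 − 1.820e-03) = 7.49e-05.

K_a = 7.49e-05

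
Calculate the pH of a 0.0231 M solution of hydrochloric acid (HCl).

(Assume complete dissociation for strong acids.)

[H⁺] = 0.0231 M for strong acid. pH = -log[H⁺] = -log(0.0231)

pH = 1.64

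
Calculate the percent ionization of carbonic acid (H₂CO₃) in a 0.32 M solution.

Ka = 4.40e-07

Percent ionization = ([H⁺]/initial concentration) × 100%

Using Ka equilibrium: x² + Ka×x - Ka×C = 0. Solving: [H⁺] = 3.7501e-04. Percent = (3.7501e-04/0.32) × 100

Percent ionization = 0.117%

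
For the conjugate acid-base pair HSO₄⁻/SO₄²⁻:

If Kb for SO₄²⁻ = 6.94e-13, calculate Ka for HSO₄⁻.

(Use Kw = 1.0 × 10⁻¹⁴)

For a conjugate pair Ka × Kb = Kw, so Ka = Kw/Kb = 1.0 × 10⁻¹⁴ / 6.94e-13 = 1.44e-02.

K_a = 1.44e-02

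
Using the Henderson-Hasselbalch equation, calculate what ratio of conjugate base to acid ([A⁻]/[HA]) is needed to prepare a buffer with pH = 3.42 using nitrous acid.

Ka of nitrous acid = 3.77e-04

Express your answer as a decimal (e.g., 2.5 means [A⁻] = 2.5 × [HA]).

pKa = -log(3.77e-04) = 3.4237. pH = pKa + log([A⁻]/[HA]), so log([A⁻]/[HA]) = pH − pKa = 3.42 − 3.4237 = -0.0037. [A⁻]/[HA] = 10^(-0.0037) = 0.992

[A⁻]/[HA] = 0.992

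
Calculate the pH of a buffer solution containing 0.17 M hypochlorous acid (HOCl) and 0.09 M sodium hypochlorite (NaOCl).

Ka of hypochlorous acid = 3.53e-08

pKa = -log(3.53e-08) = 7.45. pH = pKa + log([A⁻]/[HA]) = 7.45 + log(0.09/0.17)

pH = 7.18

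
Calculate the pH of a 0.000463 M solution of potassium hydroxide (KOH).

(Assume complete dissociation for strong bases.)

[OH⁻] = 0.000463 M for strong base. pOH = -log[OH⁻] = 3.33, pH = 14 - pOH

pH = 10.67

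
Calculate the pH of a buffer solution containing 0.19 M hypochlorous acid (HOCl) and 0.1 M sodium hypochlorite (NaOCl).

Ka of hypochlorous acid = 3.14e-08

pKa = -log(3.14e-08) = 7.50. pH = pKa + log([A⁻]/[HA]) = 7.50 + log(0.1/0.19)

pH = 7.22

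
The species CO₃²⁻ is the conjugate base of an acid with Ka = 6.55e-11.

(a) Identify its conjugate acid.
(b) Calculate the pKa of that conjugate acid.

(a) The conjugate acid is formed by adding one H⁺ to CO₃²⁻, giving HCO₃⁻. (b) pKa = -log(Ka) = -log(6.55e-11) = 10.18.

Conjugate acid: HCO₃⁻; pK_a = 10.18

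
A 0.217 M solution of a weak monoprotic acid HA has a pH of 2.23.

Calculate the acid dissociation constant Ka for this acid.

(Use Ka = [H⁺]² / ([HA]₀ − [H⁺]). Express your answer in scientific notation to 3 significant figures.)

[H⁺] = 10^(−pH) = 10^(−2.23) = 5.888e-03 M. For HA ⇌ H⁺ + A⁻, Ka = [H⁺][A⁻]/[HA] = [H⁺]² / ([HA]₀ − [H⁺]) = (5.888e-03)² / (0.217 − 5.888e-03) = 1.64e-04.

K_a = 1.64e-04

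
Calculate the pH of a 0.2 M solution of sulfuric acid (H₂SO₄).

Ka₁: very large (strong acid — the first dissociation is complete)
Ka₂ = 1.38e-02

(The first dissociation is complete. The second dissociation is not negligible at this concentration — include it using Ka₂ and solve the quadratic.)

First dissociation is complete: [H⁺]₀ = [HSO₄⁻]₀ = C = 0.2 M. Second dissociation HSO₄⁻ ⇌ H⁺ + SO₄²⁻: let x = [SO₄²⁻]. Ka₂ = (C + x)·x / (C − x) = 1.38e-02 → x² + (C + Ka₂)·x − Ka₂·C = 0 → x² + 0.21380·x − 2.760e-03 = 0. x = (−0.21380 + √(0.21380² + 4 × 2.760e-03)) / 2 = 1.2212e-02 M. [H⁺] = C + x = 0.2 + 1.2212e-02 = 2.1221e-01 M. pH = -log(2.1221e-01) = 0.67.

pH = 0.67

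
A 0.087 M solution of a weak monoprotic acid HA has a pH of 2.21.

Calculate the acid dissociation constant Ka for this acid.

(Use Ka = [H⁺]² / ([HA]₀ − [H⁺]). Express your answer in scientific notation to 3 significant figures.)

[H⁺] = 10^(−pH) = 10^(−2.21) = 6.166e-03 M. For HA ⇌ H⁺ + A⁻, Ka = [H⁺][A⁻]/[HA] = [H⁺]² / ([HA]₀ − [H⁺]) = (6.166e-03)² / (0.087 − 6.166e-03) = 4.70e-04.

K_a = 4.70e-04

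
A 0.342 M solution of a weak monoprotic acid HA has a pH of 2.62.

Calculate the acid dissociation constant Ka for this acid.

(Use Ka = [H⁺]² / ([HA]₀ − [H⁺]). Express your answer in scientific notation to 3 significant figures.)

[H⁺] = 10^(−pH) = 10^(−2.62) = 2.399e-03 M. For HA ⇌ H⁺ + A⁻, Ka = [H⁺][A⁻]/[HA] = [H⁺]² / ([HA]₀ − [H⁺]) = (2.399e-03)² / (0.342 − 2.399e-03) = 1.69e-05.

K_a = 1.69e-05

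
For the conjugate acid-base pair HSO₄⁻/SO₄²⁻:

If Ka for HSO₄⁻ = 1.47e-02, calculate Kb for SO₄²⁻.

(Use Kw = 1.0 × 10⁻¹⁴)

For a conjugate pair Ka × Kb = Kw, so Kb = Kw/Ka = 1.0 × 10⁻¹⁴ / 1.47e-02 = 6.80e-13.

K_b = 6.80e-13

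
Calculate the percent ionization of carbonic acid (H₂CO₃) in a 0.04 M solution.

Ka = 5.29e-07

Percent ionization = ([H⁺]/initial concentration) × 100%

Using Ka equilibrium: x² + Ka×x - Ka×C = 0. Solving: [H⁺] = 1.4520e-04. Percent = (1.4520e-04/0.04) × 100

Percent ionization = 0.363%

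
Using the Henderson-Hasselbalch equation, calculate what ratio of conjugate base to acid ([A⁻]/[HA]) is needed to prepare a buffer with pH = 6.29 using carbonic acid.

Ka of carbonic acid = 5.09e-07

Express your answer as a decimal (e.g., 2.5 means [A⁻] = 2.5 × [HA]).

pKa = -log(5.09e-07) = 6.2933. pH = pKa + log([A⁻]/[HA]), so log([A⁻]/[HA]) = pH − pKa = 6.29 − 6.2933 = -0.0033. [A⁻]/[HA] = 10^(-0.0033) = 0.992

[A⁻]/[HA] = 0.992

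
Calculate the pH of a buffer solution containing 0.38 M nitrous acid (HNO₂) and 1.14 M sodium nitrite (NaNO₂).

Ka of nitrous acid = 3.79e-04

pKa = -log(3.79e-04) = 3.42. pH = pKa + log([A⁻]/[HA]) = 3.42 + log(1.14/0.38)

pH = 3.90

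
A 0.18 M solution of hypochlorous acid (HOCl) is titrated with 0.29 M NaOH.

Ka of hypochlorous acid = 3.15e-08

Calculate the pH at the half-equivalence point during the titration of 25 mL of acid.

At half-equivalence [HA] = [A⁻], so Henderson-Hasselbalch gives pH = pKa = -log(3.15e-08) = 7.50.

pH = pKa = 7.50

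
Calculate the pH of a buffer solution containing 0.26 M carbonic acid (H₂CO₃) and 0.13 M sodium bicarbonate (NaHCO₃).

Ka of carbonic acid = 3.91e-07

pKa = -log(3.91e-07) = 6.41. pH = pKa + log([A⁻]/[HA]) = 6.41 + log(0.13/0.26)

pH = 6.11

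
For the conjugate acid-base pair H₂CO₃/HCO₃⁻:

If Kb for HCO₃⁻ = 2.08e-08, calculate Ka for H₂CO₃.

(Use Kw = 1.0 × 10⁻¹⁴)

For a conjugate pair Ka × Kb = Kw, so Ka = Kw/Kb = 1.0 × 10⁻¹⁴ / 2.08e-08 = 4.81e-07.

K_a = 4.81e-07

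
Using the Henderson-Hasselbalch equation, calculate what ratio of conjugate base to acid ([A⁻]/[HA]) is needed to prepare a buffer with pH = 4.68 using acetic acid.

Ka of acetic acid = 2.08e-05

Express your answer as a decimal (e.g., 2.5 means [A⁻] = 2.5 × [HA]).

pKa = -log(2.08e-05) = 4.6819. pH = pKa + log([A⁻]/[HA]), so log([A⁻]/[HA]) = pH − pKa = 4.68 − 4.6819 = -0.0019. [A⁻]/[HA] = 10^(-0.0019) = 0.996

[A⁻]/[HA] = 0.996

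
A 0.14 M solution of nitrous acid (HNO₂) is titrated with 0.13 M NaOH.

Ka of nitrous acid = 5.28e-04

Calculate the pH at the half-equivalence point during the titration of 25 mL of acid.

At half-equivalence [HA] = [A⁻], so Henderson-Hasselbalch gives pH = pKa = -log(5.28e-04) = 3.28.

pH = pKa = 3.28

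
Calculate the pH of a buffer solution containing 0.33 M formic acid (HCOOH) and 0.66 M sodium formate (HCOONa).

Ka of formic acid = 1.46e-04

pKa = -log(1.46e-04) = 3.84. pH = pKa + log([A⁻]/[HA]) = 3.84 + log(0.66/0.33)

pH = 4.14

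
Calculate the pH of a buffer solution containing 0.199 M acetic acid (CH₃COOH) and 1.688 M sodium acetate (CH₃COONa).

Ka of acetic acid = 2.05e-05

pKa = -log(2.05e-05) = 4.69. pH = pKa + log([A⁻]/[HA]) = 4.69 + log(1.688/0.199)

pH = 5.62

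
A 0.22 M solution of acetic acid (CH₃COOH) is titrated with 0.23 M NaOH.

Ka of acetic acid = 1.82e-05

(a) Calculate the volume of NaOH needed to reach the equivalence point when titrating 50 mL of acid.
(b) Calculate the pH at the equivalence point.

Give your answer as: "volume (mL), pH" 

moles acid = 0.22 × 50/1000 = 0.011 mol; V_base = moles/0.23 × 1000 = 47.8 mL. At equivalence only the conjugate base is present: [A⁻] = 0.011/0.098 = 1.1244e-01 M. Kb = Kw/Ka = 5.49e-10; [OH⁻] = √(Kb × [A⁻]) = 7.8602e-06; pOH = 5.10; pH = 14 - pOH = 8.90.

V = 47.8 mL, pH = 8.90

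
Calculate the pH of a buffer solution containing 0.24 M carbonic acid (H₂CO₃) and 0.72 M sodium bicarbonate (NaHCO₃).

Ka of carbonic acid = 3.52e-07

pKa = -log(3.52e-07) = 6.45. pH = pKa + log([A⁻]/[HA]) = 6.45 + log(0.72/0.24)

pH = 6.93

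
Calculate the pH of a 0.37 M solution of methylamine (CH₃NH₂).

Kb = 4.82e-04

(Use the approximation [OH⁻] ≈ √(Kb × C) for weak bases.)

[OH⁻] = √(Kb × C) = √(4.82e-04 × 0.37) = 1.3354e-02. pOH = 1.87, pH = 14 - pOH

pH = 12.13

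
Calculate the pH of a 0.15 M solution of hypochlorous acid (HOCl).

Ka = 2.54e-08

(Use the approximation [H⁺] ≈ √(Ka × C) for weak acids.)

[H⁺] = √(Ka × C) = √(2.54e-08 × 0.15) = 6.1725e-05. pH = -log(6.1725e-05)

pH = 4.21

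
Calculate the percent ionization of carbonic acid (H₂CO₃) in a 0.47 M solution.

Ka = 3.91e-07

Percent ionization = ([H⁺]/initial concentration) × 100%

Using Ka equilibrium: x² + Ka×x - Ka×C = 0. Solving: [H⁺] = 4.2849e-04. Percent = (4.2849e-04/0.47) × 100

Percent ionization = 0.0912%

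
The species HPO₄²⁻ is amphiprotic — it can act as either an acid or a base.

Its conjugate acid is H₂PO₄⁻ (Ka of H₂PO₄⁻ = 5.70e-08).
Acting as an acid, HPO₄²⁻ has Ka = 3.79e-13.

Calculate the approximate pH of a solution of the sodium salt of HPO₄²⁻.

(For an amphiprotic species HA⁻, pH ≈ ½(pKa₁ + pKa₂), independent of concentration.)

pKa₁ = -log(5.70e-08) = 7.24; pKa₂ = -log(3.79e-13) = 12.42. For an amphiprotic species, pH ≈ ½(pKa₁ + pKa₂) = ½(7.24 + 12.42) = 9.83.

pH = 9.83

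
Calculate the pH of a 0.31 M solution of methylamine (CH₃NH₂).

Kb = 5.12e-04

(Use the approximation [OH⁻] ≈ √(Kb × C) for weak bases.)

[OH⁻] = √(Kb × C) = √(5.12e-04 × 0.31) = 1.2598e-02. pOH = 1.90, pH = 14 - pOH

pH = 12.10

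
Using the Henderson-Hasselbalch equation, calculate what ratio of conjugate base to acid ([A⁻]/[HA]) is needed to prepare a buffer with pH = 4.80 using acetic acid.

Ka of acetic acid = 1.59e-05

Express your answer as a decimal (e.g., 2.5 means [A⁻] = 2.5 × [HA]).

pKa = -log(1.59e-05) = 4.7986. pH = pKa + log([A⁻]/[HA]), so log([A⁻]/[HA]) = pH − pKa = 4.80 − 4.7986 = 0.0014. [A⁻]/[HA] = 10^(0.0014) = 1.00

[A⁻]/[HA] = 1.00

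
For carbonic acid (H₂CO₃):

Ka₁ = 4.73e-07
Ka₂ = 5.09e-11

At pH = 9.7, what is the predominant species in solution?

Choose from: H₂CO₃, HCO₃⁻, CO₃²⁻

pKa₁ = 6.33, pKa₂ = 10.29. For a polyprotic acid the predominant species crosses at each pKa: below pKa_n the protonated form dominates, above it the deprotonated form does. At pH = 9.7, the predominant species is HCO₃⁻.

HCO₃⁻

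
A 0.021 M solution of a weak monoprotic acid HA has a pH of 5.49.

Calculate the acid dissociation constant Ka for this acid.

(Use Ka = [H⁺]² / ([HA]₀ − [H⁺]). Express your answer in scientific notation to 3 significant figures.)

[H⁺] = 10^(−pH) = 10^(−5.49) = 3.236e-06 M. For HA ⇌ H⁺ + A⁻, Ka = [H⁺][A⁻]/[HA] = [H⁺]² / ([HA]₀ − [H⁺]) = (3.236e-06)² / (0.021 − 3.236e-06) = 4.99e-10.

K_a = 4.99e-10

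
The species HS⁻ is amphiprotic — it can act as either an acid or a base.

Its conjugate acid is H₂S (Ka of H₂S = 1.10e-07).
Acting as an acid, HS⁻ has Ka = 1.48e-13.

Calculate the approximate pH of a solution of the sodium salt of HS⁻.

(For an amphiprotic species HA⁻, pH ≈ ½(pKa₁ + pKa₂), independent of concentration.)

pKa₁ = -log(1.10e-07) = 6.96; pKa₂ = -log(1.48e-13) = 12.83. For an amphiprotic species, pH ≈ ½(pKa₁ + pKa₂) = ½(6.96 + 12.83) = 9.89.

pH = 9.89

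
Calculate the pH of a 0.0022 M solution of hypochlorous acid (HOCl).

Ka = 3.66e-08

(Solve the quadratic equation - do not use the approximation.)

x² + Ka×x - Ka×C = 0. Using quadratic formula: [H⁺] = 8.9550e-06

pH = 5.05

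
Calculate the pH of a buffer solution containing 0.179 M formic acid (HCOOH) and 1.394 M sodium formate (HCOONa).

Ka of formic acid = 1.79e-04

pKa = -log(1.79e-04) = 3.75. pH = pKa + log([A⁻]/[HA]) = 3.75 + log(1.394/0.179)

pH = 4.64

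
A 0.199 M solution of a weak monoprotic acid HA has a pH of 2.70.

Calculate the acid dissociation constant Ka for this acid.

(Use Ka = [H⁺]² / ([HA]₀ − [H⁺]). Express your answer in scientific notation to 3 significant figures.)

[H⁺] = 10^(−pH) = 10^(−2.70) = 1.995e-03 M. For HA ⇌ H⁺ + A⁻, Ka = [H⁺][A⁻]/[HA] = [H⁺]² / ([HA]₀ − [H⁺]) = (1.995e-03)² / (0.199 − 1.995e-03) = 2.02e-05.

K_a = 2.02e-05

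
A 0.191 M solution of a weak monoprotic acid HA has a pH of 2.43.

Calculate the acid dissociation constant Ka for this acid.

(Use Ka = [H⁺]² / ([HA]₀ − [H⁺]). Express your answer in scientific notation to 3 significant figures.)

[H⁺] = 10^(−pH) = 10^(−2.43) = 3.715e-03 M. For HA ⇌ H⁺ + A⁻, Ka = [H⁺][A⁻]/[HA] = [H⁺]² / ([HA]₀ − [H⁺]) = (3.715e-03)² / (0.191 − 3.715e-03) = 7.37e-05.

K_a = 7.37e-05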